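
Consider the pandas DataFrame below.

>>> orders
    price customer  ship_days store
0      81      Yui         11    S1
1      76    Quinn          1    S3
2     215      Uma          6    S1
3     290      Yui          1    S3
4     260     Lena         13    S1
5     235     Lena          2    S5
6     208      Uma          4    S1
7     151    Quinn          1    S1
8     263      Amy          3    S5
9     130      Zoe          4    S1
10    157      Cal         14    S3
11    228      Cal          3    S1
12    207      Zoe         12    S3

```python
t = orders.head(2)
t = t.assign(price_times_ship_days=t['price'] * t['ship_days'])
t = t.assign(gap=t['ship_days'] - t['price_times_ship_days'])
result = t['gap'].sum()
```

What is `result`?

-955

take first 2 rows:
   price customer  ship_days store
0     81      Yui         11    S1
1     76    Quinn          1    S3
add column price_times_ship_days = t['price'] * t['ship_days']:
   price customer  ship_days store  price_times_ship_days
0     81      Yui         11    S1                    891
1     76    Quinn          1    S3                     76
add column gap = t['ship_days'] - t['price_times_ship_days']:
   price customer  ship_days store  price_times_ship_days  gap
0     81      Yui         11    S1                    891 -880
1     76    Quinn          1    S3                     76  -75
Finally, sum of column 'gap' = -955.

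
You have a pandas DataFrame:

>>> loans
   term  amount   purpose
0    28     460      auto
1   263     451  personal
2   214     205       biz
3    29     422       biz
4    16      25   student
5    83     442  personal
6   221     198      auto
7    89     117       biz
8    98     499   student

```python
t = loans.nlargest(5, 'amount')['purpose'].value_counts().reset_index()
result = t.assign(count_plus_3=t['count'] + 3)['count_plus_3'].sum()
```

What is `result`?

take 5 rows with largest amount:
   term  amount   purpose
8    98     499   student
0    28     460      auto
1   263     451  personal
5    83     442  personal
3    29     422       biz
value_counts of purpose:
purpose
personal    2
student     1
auto        1
biz         1
Name: count, dtype: int64
reset_index():
    purpose  count
0  personal      2
1   student      1
2      auto      1
3       biz      1
add column count_plus_3 = t['count'] + 3:
    purpose  count  count_plus_3
0  personal      2             5
1   student      1             4
2      auto      1             4
3       biz      1             4
Reading off the sum of column 'count_plus_3', we get 17.

17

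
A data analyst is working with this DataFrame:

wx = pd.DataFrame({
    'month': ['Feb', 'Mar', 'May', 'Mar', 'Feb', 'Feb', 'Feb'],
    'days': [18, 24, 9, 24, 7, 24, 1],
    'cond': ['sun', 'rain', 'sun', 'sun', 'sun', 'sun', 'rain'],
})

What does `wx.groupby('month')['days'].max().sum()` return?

57

group by month, max of days:
month
Feb    24
Mar    24
May     9
Name: days, dtype: int64
So sum() = 57.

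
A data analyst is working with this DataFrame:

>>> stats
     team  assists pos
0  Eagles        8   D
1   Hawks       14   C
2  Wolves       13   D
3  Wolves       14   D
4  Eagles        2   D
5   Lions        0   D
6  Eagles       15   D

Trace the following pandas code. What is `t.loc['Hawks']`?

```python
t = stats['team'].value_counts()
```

value_counts of team:
team
Eagles    3
Wolves    2
Hawks     1
Lions     1
Name: count, dtype: int64
value at index 'Hawks' → 1

1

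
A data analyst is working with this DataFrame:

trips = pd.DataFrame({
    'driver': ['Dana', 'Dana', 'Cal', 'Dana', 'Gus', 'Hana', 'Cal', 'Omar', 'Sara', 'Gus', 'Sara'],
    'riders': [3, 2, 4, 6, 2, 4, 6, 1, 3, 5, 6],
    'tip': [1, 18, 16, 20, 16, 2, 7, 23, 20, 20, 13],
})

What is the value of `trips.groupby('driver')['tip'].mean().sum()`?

group by driver, mean of tip:
driver
Cal     11.5
Dana    13.0
Gus     18.0
Hana     2.0
Omar    23.0
Sara    16.5
Name: tip, dtype: float64

84.0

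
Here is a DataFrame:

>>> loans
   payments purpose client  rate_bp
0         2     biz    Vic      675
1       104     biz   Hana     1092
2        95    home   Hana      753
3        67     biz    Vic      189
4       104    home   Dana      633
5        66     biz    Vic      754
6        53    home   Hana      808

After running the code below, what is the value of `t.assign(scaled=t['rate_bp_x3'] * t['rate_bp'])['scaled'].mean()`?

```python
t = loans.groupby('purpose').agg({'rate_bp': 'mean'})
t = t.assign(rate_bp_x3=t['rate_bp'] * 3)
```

1490782.04167

group by purpose, mean of rate_bp:
            rate_bp
purpose            
biz      677.500000
home     731.333333
add column rate_bp_x3 = t['rate_bp'] * 3:
            rate_bp  rate_bp_x3
purpose                        
biz      677.500000      2032.5
home     731.333333      2194.0
add column scaled = t['rate_bp_x3'] * t['rate_bp']:
            rate_bp  rate_bp_x3        scaled
purpose                                      
biz      677.500000      2032.5  1.377019e+06
home     731.333333      2194.0  1.604545e+06
Hence 1490782.04167.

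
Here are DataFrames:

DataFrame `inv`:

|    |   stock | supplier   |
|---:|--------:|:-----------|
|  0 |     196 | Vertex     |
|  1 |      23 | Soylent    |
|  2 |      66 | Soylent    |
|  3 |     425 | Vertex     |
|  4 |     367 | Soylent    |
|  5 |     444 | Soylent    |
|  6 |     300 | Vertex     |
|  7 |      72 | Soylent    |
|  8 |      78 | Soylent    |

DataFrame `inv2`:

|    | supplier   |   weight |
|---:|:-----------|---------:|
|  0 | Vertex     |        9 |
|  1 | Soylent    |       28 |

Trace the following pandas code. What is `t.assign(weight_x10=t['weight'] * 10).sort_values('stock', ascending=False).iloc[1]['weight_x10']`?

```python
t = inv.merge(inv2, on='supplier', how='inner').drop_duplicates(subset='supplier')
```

280

merge on 'supplier' (how='inner') → 9 rows:
   stock supplier  weight
0    196   Vertex       9
1     23  Soylent      28
2     66  Soylent      28
3    425   Vertex       9
4    367  Soylent      28
5    444  Soylent      28
6    300   Vertex       9
7     72  Soylent      28
8     78  Soylent      28
drop duplicate supplier (keep=first):
   stock supplier  weight
0    196   Vertex       9
1     23  Soylent      28
add column weight_x10 = t['weight'] * 10:
   stock supplier  weight  weight_x10
0    196   Vertex       9          90
1     23  Soylent      28         280
sort by stock descending:
   stock supplier  weight  weight_x10
0    196   Vertex       9          90
1     23  Soylent      28         280
Finally, value at position 1, column 'weight_x10' = 280.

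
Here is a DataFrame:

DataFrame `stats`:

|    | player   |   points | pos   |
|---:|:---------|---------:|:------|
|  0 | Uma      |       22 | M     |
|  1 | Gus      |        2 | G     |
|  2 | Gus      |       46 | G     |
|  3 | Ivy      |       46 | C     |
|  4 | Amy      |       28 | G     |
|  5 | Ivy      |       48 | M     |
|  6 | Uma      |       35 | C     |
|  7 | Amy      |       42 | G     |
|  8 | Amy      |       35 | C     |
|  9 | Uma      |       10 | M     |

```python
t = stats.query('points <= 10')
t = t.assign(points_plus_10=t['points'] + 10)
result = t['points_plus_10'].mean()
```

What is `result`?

filter rows where points <= 10:
  player  points pos
1    Gus       2   G
9    Uma      10   M
add column points_plus_10 = t['points'] + 10:
  player  points pos  points_plus_10
1    Gus       2   G              12
9    Uma      10   M              20
Reading off the mean of column 'points_plus_10', we get 16.0.

16.0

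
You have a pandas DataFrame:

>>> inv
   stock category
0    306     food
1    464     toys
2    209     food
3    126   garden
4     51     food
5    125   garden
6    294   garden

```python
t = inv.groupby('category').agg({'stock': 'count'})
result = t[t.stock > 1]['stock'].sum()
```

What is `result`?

6

group by category, count of stock:
          stock
category       
food          3
garden        3
toys          1
filter rows where stock > 1:
          stock
category       
food          3
garden        3
Finally, sum of column 'stock' = 6.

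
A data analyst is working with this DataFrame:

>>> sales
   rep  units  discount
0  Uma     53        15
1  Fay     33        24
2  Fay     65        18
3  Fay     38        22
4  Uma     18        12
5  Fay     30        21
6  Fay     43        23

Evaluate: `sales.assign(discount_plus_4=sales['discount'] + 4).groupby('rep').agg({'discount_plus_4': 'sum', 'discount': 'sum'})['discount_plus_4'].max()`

add column discount_plus_4 = sales['discount'] + 4:
   rep  units  discount  discount_plus_4
0  Uma     53        15               19
1  Fay     33        24               28
2  Fay     65        18               22
3  Fay     38        22               26
4  Uma     18        12               16
5  Fay     30        21               25
6  Fay     43        23               27
group by rep: sum(discount_plus_4), sum(discount):
     discount_plus_4  discount
rep                           
Fay              128       108
Uma               35        27
Hence 128.

128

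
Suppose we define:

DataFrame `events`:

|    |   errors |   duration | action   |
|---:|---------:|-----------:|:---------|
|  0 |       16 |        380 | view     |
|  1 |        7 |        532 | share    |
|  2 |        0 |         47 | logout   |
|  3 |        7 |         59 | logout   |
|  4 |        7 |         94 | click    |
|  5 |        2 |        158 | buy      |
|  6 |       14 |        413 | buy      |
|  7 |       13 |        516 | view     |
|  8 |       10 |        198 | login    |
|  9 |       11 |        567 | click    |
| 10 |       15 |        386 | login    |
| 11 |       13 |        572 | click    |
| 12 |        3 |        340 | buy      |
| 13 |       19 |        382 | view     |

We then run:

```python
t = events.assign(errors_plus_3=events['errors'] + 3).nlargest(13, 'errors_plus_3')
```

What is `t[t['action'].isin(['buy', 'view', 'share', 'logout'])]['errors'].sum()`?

add column errors_plus_3 = events['errors'] + 3:
    errors  duration  action  errors_plus_3
0       16       380    view             19
1        7       532   share             10
2        0        47  logout              3
3        7        59  logout             10
4        7        94   click             10
5        2       158     buy              5
6       14       413     buy             17
7       13       516    view             16
8       10       198   login             13
9       11       567   click             14
10      15       386   login             18
11      13       572   click             16
12       3       340     buy              6
13      19       382    view             22
take 13 rows with largest errors_plus_3:
    errors  duration  action  errors_plus_3
13      19       382    view             22
0       16       380    view             19
10      15       386   login             18
6       14       413     buy             17
7       13       516    view             16
11      13       572   click             16
9       11       567   click             14
8       10       198   login             13
1        7       532   share             10
3        7        59  logout             10
4        7        94   click             10
12       3       340     buy              6
5        2       158     buy              5
filter rows where action in ['buy', 'view', 'share', 'logout']:
    errors  duration  action  errors_plus_3
13      19       382    view             22
0       16       380    view             19
6       14       413     buy             17
7       13       516    view             16
1        7       532   share             10
3        7        59  logout             10
12       3       340     buy              6
5        2       158     buy              5

81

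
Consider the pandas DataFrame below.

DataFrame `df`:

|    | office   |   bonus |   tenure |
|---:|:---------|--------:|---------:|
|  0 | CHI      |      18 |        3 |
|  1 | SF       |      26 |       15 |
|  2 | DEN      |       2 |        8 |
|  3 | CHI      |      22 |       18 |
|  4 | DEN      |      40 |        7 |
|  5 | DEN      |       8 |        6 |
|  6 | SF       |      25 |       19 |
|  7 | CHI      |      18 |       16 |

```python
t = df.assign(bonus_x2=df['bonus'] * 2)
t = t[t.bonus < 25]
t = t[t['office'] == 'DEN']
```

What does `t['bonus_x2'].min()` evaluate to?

add column bonus_x2 = df['bonus'] * 2:
  office  bonus  tenure  bonus_x2
0    CHI     18       3        36
1     SF     26      15        52
2    DEN      2       8         4
3    CHI     22      18        44
4    DEN     40       7        80
5    DEN      8       6        16
6     SF     25      19        50
7    CHI     18      16        36
filter rows where bonus < 25:
  office  bonus  tenure  bonus_x2
0    CHI     18       3        36
2    DEN      2       8         4
3    CHI     22      18        44
5    DEN      8       6        16
7    CHI     18      16        36
filter rows where office == 'DEN':
  office  bonus  tenure  bonus_x2
2    DEN      2       8         4
5    DEN      8       6        16
min of column 'bonus_x2' → 4

4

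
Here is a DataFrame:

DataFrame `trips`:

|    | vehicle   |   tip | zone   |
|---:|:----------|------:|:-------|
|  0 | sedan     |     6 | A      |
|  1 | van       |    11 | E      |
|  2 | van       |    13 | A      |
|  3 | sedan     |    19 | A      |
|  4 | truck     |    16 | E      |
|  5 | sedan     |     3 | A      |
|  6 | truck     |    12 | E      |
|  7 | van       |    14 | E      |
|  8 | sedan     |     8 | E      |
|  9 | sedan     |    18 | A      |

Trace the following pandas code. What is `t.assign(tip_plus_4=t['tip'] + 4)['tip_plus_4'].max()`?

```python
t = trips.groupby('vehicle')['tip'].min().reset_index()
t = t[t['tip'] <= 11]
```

15

group by vehicle, min of tip:
vehicle
sedan     3
truck    12
van      11
Name: tip, dtype: int64
reset_index():
  vehicle  tip
0   sedan    3
1   truck   12
2     van   11
filter rows where tip <= 11:
  vehicle  tip
0   sedan    3
2     van   11
add column tip_plus_4 = t['tip'] + 4:
  vehicle  tip  tip_plus_4
0   sedan    3           7
2     van   11          15
The max of column 'tip_plus_4' is 15.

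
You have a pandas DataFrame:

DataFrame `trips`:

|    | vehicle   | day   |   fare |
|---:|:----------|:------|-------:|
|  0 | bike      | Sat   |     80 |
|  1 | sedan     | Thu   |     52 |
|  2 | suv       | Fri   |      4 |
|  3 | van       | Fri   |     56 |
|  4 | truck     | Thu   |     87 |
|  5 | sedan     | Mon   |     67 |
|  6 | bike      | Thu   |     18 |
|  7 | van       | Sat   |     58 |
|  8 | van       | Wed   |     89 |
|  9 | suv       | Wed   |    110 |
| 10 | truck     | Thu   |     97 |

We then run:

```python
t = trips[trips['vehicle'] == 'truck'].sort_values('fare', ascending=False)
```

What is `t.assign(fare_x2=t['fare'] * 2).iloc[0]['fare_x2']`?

194

filter rows where vehicle == 'truck':
   vehicle  day  fare
4    truck  Thu    87
10   truck  Thu    97
sort by fare descending:
   vehicle  day  fare
10   truck  Thu    97
4    truck  Thu    87
add column fare_x2 = t['fare'] * 2:
   vehicle  day  fare  fare_x2
10   truck  Thu    97      194
4    truck  Thu    87      174
Hence 194.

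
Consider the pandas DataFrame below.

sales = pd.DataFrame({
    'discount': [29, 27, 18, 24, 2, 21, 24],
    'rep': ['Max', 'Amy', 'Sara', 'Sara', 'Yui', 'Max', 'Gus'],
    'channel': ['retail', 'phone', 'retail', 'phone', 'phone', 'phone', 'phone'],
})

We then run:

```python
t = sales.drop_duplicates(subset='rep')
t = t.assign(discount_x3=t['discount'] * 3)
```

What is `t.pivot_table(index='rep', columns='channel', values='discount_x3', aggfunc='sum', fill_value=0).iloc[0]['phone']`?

81

drop duplicate rep (keep=first):
   discount   rep channel
0        29   Max  retail
1        27   Amy   phone
2        18  Sara  retail
4         2   Yui   phone
6        24   Gus   phone
add column discount_x3 = t['discount'] * 3:
   discount   rep channel  discount_x3
0        29   Max  retail           87
1        27   Amy   phone           81
2        18  Sara  retail           54
4         2   Yui   phone            6
6        24   Gus   phone           72
pivot: rows=rep, cols=channel, sum(discount_x3):
channel  phone  retail
rep                   
Amy         81       0
Gus         72       0
Max          0      87
Sara         0      54
Yui          6       0
Taking the value at position 0, column 'phone' gives 81.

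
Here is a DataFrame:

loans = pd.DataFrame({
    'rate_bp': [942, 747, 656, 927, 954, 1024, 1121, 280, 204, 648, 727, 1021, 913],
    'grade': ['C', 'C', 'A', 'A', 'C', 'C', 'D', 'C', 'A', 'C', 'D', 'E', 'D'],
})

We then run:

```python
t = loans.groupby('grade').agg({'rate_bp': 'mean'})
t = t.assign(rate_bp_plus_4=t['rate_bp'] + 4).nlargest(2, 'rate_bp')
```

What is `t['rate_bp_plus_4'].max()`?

1025.0

group by grade, mean of rate_bp:
           rate_bp
grade             
A       595.666667
C       765.833333
D       920.333333
E      1021.000000
add column rate_bp_plus_4 = t['rate_bp'] + 4:
           rate_bp  rate_bp_plus_4
grade                             
A       595.666667      599.666667
C       765.833333      769.833333
D       920.333333      924.333333
E      1021.000000     1025.000000
take 2 rows with largest rate_bp:
           rate_bp  rate_bp_plus_4
grade                             
E      1021.000000     1025.000000
D       920.333333      924.333333
The max of column 'rate_bp_plus_4' is 1025.0.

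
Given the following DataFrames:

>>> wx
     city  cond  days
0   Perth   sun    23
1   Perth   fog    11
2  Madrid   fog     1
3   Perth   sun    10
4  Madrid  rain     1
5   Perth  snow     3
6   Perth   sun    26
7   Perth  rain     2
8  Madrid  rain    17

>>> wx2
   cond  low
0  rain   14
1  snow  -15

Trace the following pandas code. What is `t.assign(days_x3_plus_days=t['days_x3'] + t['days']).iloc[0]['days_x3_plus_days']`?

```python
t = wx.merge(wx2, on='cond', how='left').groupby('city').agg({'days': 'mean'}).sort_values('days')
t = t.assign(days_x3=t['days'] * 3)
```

merge on 'cond' (how='left') → 9 rows:
     city  cond  days   low
0   Perth   sun    23   NaN
1   Perth   fog    11   NaN
2  Madrid   fog     1   NaN
3   Perth   sun    10   NaN
4  Madrid  rain     1  14.0
5   Perth  snow     3 -15.0
6   Perth   sun    26   NaN
7   Perth  rain     2  14.0
8  Madrid  rain    17  14.0
group by city, mean of days:
             days
city             
Madrid   6.333333
Perth   12.500000
sort by days:
             days
city             
Madrid   6.333333
Perth   12.500000
add column days_x3 = t['days'] * 3:
             days  days_x3
city                      
Madrid   6.333333     19.0
Perth   12.500000     37.5
add column days_x3_plus_days = t['days_x3'] + t['days']:
             days  days_x3  days_x3_plus_days
city                                         
Madrid   6.333333     19.0          25.333333
Perth   12.500000     37.5          50.000000
The value at position 0, column 'days_x3_plus_days' is 25.3333333333.

25.3333333333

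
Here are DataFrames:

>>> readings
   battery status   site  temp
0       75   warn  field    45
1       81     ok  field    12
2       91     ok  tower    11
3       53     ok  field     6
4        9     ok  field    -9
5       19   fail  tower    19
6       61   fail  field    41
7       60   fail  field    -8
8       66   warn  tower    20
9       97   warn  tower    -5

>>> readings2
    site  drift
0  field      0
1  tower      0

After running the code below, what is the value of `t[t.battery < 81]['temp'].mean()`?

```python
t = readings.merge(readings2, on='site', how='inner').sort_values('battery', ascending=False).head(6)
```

35.3333333333

merge on 'site' (how='inner') → 10 rows:
   battery status   site  temp  drift
0       75   warn  field    45      0
1       81     ok  field    12      0
2       91     ok  tower    11      0
3       53     ok  field     6      0
4        9     ok  field    -9      0
5       19   fail  tower    19      0
6       61   fail  field    41      0
7       60   fail  field    -8      0
8       66   warn  tower    20      0
9       97   warn  tower    -5      0
sort by battery descending:
   battery status   site  temp  drift
9       97   warn  tower    -5      0
2       91     ok  tower    11      0
1       81     ok  field    12      0
0       75   warn  field    45      0
8       66   warn  tower    20      0
6       61   fail  field    41      0
7       60   fail  field    -8      0
3       53     ok  field     6      0
5       19   fail  tower    19      0
4        9     ok  field    -9      0
take first 6 rows:
   battery status   site  temp  drift
9       97   warn  tower    -5      0
2       91     ok  tower    11      0
1       81     ok  field    12      0
0       75   warn  field    45      0
8       66   warn  tower    20      0
6       61   fail  field    41      0
filter rows where battery < 81:
   battery status   site  temp  drift
0       75   warn  field    45      0
8       66   warn  tower    20      0
6       61   fail  field    41      0
The mean of column 'temp' is 35.3333333333.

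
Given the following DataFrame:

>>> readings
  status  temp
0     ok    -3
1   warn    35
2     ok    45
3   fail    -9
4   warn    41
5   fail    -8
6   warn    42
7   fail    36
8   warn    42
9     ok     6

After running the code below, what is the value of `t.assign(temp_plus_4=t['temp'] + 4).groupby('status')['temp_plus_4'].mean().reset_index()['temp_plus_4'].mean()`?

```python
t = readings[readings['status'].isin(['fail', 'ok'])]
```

filter rows where status in ['fail', 'ok']:
  status  temp
0     ok    -3
2     ok    45
3   fail    -9
5   fail    -8
7   fail    36
9     ok     6
add column temp_plus_4 = t['temp'] + 4:
  status  temp  temp_plus_4
0     ok    -3            1
2     ok    45           49
3   fail    -9           -5
5   fail    -8           -4
7   fail    36           40
9     ok     6           10
group by status, mean of temp_plus_4:
status
fail    10.333333
ok      20.000000
Name: temp_plus_4, dtype: float64
reset_index():
  status  temp_plus_4
0   fail    10.333333
1     ok    20.000000
The mean of column 'temp_plus_4' is 15.1666666667.

15.1666666667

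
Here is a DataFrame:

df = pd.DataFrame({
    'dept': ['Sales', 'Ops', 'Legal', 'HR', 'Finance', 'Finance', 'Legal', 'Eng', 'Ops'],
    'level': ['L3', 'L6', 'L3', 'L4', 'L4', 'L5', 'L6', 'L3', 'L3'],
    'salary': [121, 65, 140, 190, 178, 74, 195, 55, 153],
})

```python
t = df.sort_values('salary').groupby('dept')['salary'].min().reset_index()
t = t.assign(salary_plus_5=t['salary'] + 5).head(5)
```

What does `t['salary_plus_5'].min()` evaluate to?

60

sort by salary:
      dept level  salary
7      Eng    L3      55
1      Ops    L6      65
5  Finance    L5      74
0    Sales    L3     121
2    Legal    L3     140
8      Ops    L3     153
4  Finance    L4     178
3       HR    L4     190
6    Legal    L6     195
group by dept, min of salary:
dept
Eng         55
Finance     74
HR         190
Legal      140
Ops         65
Sales      121
Name: salary, dtype: int64
reset_index():
      dept  salary
0      Eng      55
1  Finance      74
2       HR     190
3    Legal     140
4      Ops      65
5    Sales     121
add column salary_plus_5 = t['salary'] + 5:
      dept  salary  salary_plus_5
0      Eng      55             60
1  Finance      74             79
2       HR     190            195
3    Legal     140            145
4      Ops      65             70
5    Sales     121            126
take first 5 rows:
      dept  salary  salary_plus_5
0      Eng      55             60
1  Finance      74             79
2       HR     190            195
3    Legal     140            145
4      Ops      65             70
Hence 60.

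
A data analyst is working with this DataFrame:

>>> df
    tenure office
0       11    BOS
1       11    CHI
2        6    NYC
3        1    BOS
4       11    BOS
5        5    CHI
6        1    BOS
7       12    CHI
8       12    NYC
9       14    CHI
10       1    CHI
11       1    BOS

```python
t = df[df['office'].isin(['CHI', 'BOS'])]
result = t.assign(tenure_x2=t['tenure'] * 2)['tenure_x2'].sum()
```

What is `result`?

136

filter rows where office in ['CHI', 'BOS']:
    tenure office
0       11    BOS
1       11    CHI
3        1    BOS
4       11    BOS
5        5    CHI
6        1    BOS
7       12    CHI
9       14    CHI
10       1    CHI
11       1    BOS
add column tenure_x2 = t['tenure'] * 2:
    tenure office  tenure_x2
0       11    BOS         22
1       11    CHI         22
3        1    BOS          2
4       11    BOS         22
5        5    CHI         10
6        1    BOS          2
7       12    CHI         24
9       14    CHI         28
10       1    CHI          2
11       1    BOS          2
Then the sum of column 'tenure_x2': 136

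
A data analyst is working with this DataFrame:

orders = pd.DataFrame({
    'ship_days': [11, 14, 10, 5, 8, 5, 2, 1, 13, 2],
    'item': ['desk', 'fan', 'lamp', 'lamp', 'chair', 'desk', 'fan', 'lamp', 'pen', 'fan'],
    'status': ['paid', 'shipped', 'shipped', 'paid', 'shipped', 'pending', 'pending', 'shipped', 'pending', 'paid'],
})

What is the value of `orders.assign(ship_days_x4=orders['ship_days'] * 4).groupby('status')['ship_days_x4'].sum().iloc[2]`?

132

add column ship_days_x4 = orders['ship_days'] * 4:
   ship_days   item   status  ship_days_x4
0         11   desk     paid            44
1         14    fan  shipped            56
2         10   lamp  shipped            40
3          5   lamp     paid            20
4          8  chair  shipped            32
5          5   desk  pending            20
6          2    fan  pending             8
7          1   lamp  shipped             4
8         13    pen  pending            52
9          2    fan     paid             8
group by status, sum of ship_days_x4:
status
paid        72
pending     80
shipped    132
Name: ship_days_x4, dtype: int64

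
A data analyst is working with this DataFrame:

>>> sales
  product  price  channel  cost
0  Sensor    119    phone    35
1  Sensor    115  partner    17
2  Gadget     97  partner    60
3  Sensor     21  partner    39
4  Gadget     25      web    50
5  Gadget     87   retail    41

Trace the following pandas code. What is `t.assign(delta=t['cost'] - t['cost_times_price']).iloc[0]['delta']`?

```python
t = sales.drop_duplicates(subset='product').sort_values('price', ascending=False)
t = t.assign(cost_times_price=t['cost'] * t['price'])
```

drop duplicate product (keep=first):
  product  price  channel  cost
0  Sensor    119    phone    35
2  Gadget     97  partner    60
sort by price descending:
  product  price  channel  cost
0  Sensor    119    phone    35
2  Gadget     97  partner    60
add column cost_times_price = t['cost'] * t['price']:
  product  price  channel  cost  cost_times_price
0  Sensor    119    phone    35              4165
2  Gadget     97  partner    60              5820
add column delta = t['cost'] - t['cost_times_price']:
  product  price  channel  cost  cost_times_price  delta
0  Sensor    119    phone    35              4165  -4130
2  Gadget     97  partner    60              5820  -5760
Then the value at position 0, column 'delta': -4130

-4130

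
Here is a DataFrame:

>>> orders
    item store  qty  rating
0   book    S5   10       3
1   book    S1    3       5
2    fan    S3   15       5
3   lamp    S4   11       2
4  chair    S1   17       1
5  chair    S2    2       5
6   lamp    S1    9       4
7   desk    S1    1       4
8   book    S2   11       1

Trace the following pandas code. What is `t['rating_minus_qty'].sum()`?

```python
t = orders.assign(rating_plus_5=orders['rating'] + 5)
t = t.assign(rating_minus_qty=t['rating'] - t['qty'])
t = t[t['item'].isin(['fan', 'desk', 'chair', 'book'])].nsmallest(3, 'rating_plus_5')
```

-33

add column rating_plus_5 = orders['rating'] + 5:
    item store  qty  rating  rating_plus_5
0   book    S5   10       3              8
1   book    S1    3       5             10
2    fan    S3   15       5             10
3   lamp    S4   11       2              7
4  chair    S1   17       1              6
5  chair    S2    2       5             10
6   lamp    S1    9       4              9
7   desk    S1    1       4              9
8   book    S2   11       1              6
add column rating_minus_qty = t['rating'] - t['qty']:
    item store  qty  rating  rating_plus_5  rating_minus_qty
0   book    S5   10       3              8                -7
1   book    S1    3       5             10                 2
2    fan    S3   15       5             10               -10
3   lamp    S4   11       2              7                -9
4  chair    S1   17       1              6               -16
5  chair    S2    2       5             10                 3
6   lamp    S1    9       4              9                -5
7   desk    S1    1       4              9                 3
8   book    S2   11       1              6               -10
filter rows where item in ['fan', 'desk', 'chair', 'book']:
    item store  qty  rating  rating_plus_5  rating_minus_qty
0   book    S5   10       3              8                -7
1   book    S1    3       5             10                 2
2    fan    S3   15       5             10               -10
4  chair    S1   17       1              6               -16
5  chair    S2    2       5             10                 3
7   desk    S1    1       4              9                 3
8   book    S2   11       1              6               -10
take 3 rows with smallest rating_plus_5:
    item store  qty  rating  rating_plus_5  rating_minus_qty
4  chair    S1   17       1              6               -16
8   book    S2   11       1              6               -10
0   book    S5   10       3              8                -7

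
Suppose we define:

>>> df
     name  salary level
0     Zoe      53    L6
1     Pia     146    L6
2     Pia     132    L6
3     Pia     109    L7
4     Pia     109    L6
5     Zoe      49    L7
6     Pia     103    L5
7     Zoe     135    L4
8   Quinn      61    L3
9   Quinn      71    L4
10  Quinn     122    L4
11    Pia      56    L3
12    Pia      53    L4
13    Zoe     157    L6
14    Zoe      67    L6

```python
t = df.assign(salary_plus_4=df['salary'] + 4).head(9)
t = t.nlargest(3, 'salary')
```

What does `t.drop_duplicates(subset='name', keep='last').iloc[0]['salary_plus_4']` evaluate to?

139

add column salary_plus_4 = df['salary'] + 4:
     name  salary level  salary_plus_4
0     Zoe      53    L6             57
1     Pia     146    L6            150
2     Pia     132    L6            136
3     Pia     109    L7            113
4     Pia     109    L6            113
5     Zoe      49    L7             53
6     Pia     103    L5            107
7     Zoe     135    L4            139
8   Quinn      61    L3             65
9   Quinn      71    L4             75
10  Quinn     122    L4            126
11    Pia      56    L3             60
12    Pia      53    L4             57
13    Zoe     157    L6            161
14    Zoe      67    L6             71
take first 9 rows:
    name  salary level  salary_plus_4
0    Zoe      53    L6             57
1    Pia     146    L6            150
2    Pia     132    L6            136
3    Pia     109    L7            113
4    Pia     109    L6            113
5    Zoe      49    L7             53
6    Pia     103    L5            107
7    Zoe     135    L4            139
8  Quinn      61    L3             65
take 3 rows with largest salary:
  name  salary level  salary_plus_4
1  Pia     146    L6            150
7  Zoe     135    L4            139
2  Pia     132    L6            136
drop duplicate name (keep=last):
  name  salary level  salary_plus_4
7  Zoe     135    L4            139
2  Pia     132    L6            136
The value at position 0, column 'salary_plus_4' is 139.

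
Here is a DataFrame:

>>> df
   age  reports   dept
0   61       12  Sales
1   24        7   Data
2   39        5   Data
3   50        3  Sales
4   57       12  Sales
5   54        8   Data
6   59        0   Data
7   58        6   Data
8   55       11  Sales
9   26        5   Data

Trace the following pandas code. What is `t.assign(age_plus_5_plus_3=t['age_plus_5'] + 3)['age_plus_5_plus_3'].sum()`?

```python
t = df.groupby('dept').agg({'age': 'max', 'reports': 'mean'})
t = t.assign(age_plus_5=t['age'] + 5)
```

group by dept: max(age), mean(reports):
       age   reports
dept                
Data    59  5.166667
Sales   61  9.500000
add column age_plus_5 = t['age'] + 5:
       age   reports  age_plus_5
dept                            
Data    59  5.166667          64
Sales   61  9.500000          66
add column age_plus_5_plus_3 = t['age_plus_5'] + 3:
       age   reports  age_plus_5  age_plus_5_plus_3
dept                                               
Data    59  5.166667          64                 67
Sales   61  9.500000          66                 69

136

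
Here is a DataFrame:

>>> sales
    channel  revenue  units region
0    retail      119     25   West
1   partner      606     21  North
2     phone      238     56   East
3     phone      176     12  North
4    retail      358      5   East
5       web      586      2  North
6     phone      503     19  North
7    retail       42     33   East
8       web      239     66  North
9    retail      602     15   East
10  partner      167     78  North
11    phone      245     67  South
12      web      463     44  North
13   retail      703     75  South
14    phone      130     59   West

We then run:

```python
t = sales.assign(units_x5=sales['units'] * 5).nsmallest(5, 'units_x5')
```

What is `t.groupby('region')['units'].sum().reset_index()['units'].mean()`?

26.5

add column units_x5 = sales['units'] * 5:
    channel  revenue  units region  units_x5
0    retail      119     25   West       125
1   partner      606     21  North       105
2     phone      238     56   East       280
3     phone      176     12  North        60
4    retail      358      5   East        25
5       web      586      2  North        10
6     phone      503     19  North        95
7    retail       42     33   East       165
8       web      239     66  North       330
9    retail      602     15   East        75
10  partner      167     78  North       390
11    phone      245     67  South       335
12      web      463     44  North       220
13   retail      703     75  South       375
14    phone      130     59   West       295
take 5 rows with smallest units_x5:
  channel  revenue  units region  units_x5
5     web      586      2  North        10
4  retail      358      5   East        25
3   phone      176     12  North        60
9  retail      602     15   East        75
6   phone      503     19  North        95
group by region, sum of units:
region
East     20
North    33
Name: units, dtype: int64
reset_index():
  region  units
0   East     20
1  North     33
The mean of column 'units' is 26.5.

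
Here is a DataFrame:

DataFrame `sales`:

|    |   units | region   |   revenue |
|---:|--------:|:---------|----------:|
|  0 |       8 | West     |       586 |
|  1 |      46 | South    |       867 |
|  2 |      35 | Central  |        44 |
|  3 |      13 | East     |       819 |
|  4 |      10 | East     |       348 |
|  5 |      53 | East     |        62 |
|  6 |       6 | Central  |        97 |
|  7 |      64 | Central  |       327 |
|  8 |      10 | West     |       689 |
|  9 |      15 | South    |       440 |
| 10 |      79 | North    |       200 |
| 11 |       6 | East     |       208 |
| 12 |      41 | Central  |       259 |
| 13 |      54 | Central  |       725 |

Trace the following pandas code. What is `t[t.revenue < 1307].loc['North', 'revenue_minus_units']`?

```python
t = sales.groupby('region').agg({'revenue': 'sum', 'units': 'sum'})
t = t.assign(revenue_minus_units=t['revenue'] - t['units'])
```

group by region: sum(revenue), sum(units):
         revenue  units
region                 
Central     1452    200
East        1437     82
North        200     79
South       1307     61
West        1275     18
add column revenue_minus_units = t['revenue'] - t['units']:
         revenue  units  revenue_minus_units
region                                      
Central     1452    200                 1252
East        1437     82                 1355
North        200     79                  121
South       1307     61                 1246
West        1275     18                 1257
filter rows where revenue < 1307:
        revenue  units  revenue_minus_units
region                                     
North       200     79                  121
West       1275     18                 1257
The value at row 'North', column 'revenue_minus_units' is 121.

121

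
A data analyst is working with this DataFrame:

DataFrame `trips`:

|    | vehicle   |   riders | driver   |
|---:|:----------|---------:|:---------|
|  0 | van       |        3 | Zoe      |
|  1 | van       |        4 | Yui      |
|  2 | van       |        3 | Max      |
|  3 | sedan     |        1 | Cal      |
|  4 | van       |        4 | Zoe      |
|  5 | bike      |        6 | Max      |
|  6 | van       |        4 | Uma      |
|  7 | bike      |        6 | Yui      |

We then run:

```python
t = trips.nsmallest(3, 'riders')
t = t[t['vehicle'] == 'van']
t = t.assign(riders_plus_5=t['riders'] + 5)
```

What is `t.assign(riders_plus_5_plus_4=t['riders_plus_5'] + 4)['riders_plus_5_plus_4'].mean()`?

take 3 rows with smallest riders:
  vehicle  riders driver
3   sedan       1    Cal
0     van       3    Zoe
2     van       3    Max
filter rows where vehicle == 'van':
  vehicle  riders driver
0     van       3    Zoe
2     van       3    Max
add column riders_plus_5 = t['riders'] + 5:
  vehicle  riders driver  riders_plus_5
0     van       3    Zoe              8
2     van       3    Max              8
add column riders_plus_5_plus_4 = t['riders_plus_5'] + 4:
  vehicle  riders driver  riders_plus_5  riders_plus_5_plus_4
0     van       3    Zoe              8                    12
2     van       3    Max              8                    12
mean of column 'riders_plus_5_plus_4' → 12.0

12.0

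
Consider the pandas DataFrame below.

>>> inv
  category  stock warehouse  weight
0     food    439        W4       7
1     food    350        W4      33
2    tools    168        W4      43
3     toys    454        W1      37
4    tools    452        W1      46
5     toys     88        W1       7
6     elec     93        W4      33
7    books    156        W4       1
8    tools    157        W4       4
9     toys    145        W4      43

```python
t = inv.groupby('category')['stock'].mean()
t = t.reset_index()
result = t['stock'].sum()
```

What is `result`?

group by category, mean of stock:
category
books    156.0
elec      93.0
food     394.5
tools    259.0
toys     229.0
Name: stock, dtype: float64
reset_index():
  category  stock
0    books  156.0
1     elec   93.0
2     food  394.5
3    tools  259.0
4     toys  229.0
sum of column 'stock' → 1131.5

1131.5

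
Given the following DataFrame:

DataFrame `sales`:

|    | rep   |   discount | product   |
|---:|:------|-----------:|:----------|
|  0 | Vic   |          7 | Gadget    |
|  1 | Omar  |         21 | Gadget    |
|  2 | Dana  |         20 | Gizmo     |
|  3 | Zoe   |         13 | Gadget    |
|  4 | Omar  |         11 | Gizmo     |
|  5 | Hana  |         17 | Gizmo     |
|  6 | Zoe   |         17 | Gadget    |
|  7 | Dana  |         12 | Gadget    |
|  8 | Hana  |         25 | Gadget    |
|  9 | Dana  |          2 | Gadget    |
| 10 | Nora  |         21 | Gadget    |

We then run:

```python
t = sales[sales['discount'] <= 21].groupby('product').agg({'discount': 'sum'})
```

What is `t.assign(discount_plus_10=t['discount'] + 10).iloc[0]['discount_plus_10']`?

filter rows where discount <= 21:
     rep  discount product
0    Vic         7  Gadget
1   Omar        21  Gadget
2   Dana        20   Gizmo
3    Zoe        13  Gadget
4   Omar        11   Gizmo
5   Hana        17   Gizmo
6    Zoe        17  Gadget
7   Dana        12  Gadget
9   Dana         2  Gadget
10  Nora        21  Gadget
group by product, sum of discount:
         discount
product          
Gadget         93
Gizmo          48
add column discount_plus_10 = t['discount'] + 10:
         discount  discount_plus_10
product                            
Gadget         93               103
Gizmo          48                58
Hence 103.

103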